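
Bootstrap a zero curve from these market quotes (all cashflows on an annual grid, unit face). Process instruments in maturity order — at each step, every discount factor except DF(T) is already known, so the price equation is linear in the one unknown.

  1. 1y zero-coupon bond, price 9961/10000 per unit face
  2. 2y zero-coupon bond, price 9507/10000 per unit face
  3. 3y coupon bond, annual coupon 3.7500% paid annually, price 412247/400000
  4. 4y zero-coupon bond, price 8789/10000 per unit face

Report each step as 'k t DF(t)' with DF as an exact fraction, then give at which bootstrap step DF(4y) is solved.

1 1 9961/10000
2 2 9507/10000
3 3 923/1000
4 4 8789/10000
DF(4y) is solved at step 4

step 1 [1y] zero: DF = P = 9961/10000 ≈ 0.996100
step 2 [2y] zero: DF = P = 9507/10000 ≈ 0.950700
step 3 [3y] bond c/1=3/80: DF=(412247/400000 − 3/80·(0.996100+0.950700))/(1+3/80) = 923/1000 ≈ 0.923000
step 4 [4y] zero: DF = P = 8789/10000 ≈ 0.878900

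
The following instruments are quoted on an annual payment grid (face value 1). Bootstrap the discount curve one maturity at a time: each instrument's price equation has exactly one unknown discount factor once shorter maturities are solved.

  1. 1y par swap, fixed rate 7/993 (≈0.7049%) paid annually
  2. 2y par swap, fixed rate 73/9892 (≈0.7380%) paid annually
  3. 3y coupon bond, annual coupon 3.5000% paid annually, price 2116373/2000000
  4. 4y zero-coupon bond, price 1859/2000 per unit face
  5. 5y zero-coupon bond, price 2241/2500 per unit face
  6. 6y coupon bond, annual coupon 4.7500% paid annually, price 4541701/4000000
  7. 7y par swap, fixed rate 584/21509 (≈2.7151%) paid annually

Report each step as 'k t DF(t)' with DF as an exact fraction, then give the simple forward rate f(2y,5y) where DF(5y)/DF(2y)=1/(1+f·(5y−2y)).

step 1 [1y] swap r/1=7/993: DF=(1 − 7/993·(0))/(1+7/993) = 993/1000 ≈ 0.993000
step 2 [2y] swap r/1=73/9892: DF=(1 − 73/9892·(0.993000))/(1+73/9892) = 4927/5000 ≈ 0.985400
step 3 [3y] bond c/1=7/200: DF=(2116373/2000000 − 7/200·(0.993000+0.985400))/(1+7/200) = 1911/2000 ≈ 0.955500
step 4 [4y] zero: DF = P = 1859/2000 ≈ 0.929500
step 5 [5y] zero: DF = P = 2241/2500 ≈ 0.896400
step 6 [6y] bond c/1=19/400: DF=(4541701/4000000 − 19/400·(0.993000+0.985400+0.955500+0.929500+0.896400))/(1+19/400) = 8681/10000 ≈ 0.868100
step 7 [7y] swap r/1=584/21509: DF=(1 − 584/21509·(0.993000+0.985400+0.955500+0.929500+0.896400+0.868100))/(1+584/21509) = 1031/1250 ≈ 0.824800

1 1 993/1000
2 2 4927/5000
3 3 1911/2000
4 4 1859/2000
5 5 2241/2500
6 6 8681/10000
7 7 1031/1250
f(2y,5y) = ((4927/5000)/(2241/2500) − 1)/(3) = 445/13446 ≈ 3.3095%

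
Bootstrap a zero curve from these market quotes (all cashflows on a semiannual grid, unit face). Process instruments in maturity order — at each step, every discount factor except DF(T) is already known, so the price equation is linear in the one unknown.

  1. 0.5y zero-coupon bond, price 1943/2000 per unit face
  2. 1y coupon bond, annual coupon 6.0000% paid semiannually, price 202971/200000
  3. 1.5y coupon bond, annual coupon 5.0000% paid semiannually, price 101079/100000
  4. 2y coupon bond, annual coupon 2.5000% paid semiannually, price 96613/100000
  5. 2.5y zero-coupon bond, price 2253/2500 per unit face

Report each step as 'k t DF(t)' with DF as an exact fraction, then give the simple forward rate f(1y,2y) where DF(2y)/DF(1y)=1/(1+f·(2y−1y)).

step 1 [0.5y] zero: DF = P = 1943/2000 ≈ 0.971500
step 2 [1y] bond c/2=3/100: DF=(202971/200000 − 3/100·(0.971500))/(1+3/100) = 957/1000 ≈ 0.957000
step 3 [1.5y] bond c/2=1/40: DF=(101079/100000 − 1/40·(0.971500+0.957000))/(1+1/40) = 9391/10000 ≈ 0.939100
step 4 [2y] bond c/2=1/80: DF=(96613/100000 − 1/80·(0.971500+0.957000+0.939100))/(1+1/80) = 2297/2500 ≈ 0.918800
step 5 [2.5y] zero: DF = P = 2253/2500 ≈ 0.901200

1 1/2 1943/2000
2 1 957/1000
3 3/2 9391/10000
4 2 2297/2500
5 5/2 2253/2500
f(1y,2y) = ((957/1000)/(2297/2500) − 1)/(1) = 191/4594 ≈ 4.1576%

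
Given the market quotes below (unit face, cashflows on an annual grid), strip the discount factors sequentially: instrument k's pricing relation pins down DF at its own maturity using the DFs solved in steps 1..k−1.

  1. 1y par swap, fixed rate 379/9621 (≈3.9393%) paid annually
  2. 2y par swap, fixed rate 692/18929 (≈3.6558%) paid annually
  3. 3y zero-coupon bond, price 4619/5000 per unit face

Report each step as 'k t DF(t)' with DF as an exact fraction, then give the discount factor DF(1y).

step 1 [1y] swap r/1=379/9621: DF=(1 − 379/9621·(0))/(1+379/9621) = 9621/10000 ≈ 0.962100
step 2 [2y] swap r/1=692/18929: DF=(1 − 692/18929·(0.962100))/(1+692/18929) = 2327/2500 ≈ 0.930800
step 3 [3y] zero: DF = P = 4619/5000 ≈ 0.923800

1 1 9621/10000
2 2 2327/2500
3 3 4619/5000
DF(1y) = 9621/10000 ≈ 0.962100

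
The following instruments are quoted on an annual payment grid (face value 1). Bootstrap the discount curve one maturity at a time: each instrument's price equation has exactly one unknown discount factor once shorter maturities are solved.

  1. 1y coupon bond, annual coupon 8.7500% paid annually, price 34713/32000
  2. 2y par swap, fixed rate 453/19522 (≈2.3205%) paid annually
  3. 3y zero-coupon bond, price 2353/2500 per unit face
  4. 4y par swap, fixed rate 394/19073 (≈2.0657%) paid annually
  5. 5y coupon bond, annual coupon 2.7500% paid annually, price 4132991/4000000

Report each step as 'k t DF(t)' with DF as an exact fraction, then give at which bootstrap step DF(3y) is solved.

1 1 399/400
2 2 9547/10000
3 3 2353/2500
4 4 2303/2500
5 5 1807/2000
DF(3y) is solved at step 3

step 1 [1y] bond c/1=7/80: DF=(34713/32000 − 7/80·(0))/(1+7/80) = 399/400 ≈ 0.997500
step 2 [2y] swap r/1=453/19522: DF=(1 − 453/19522·(0.997500))/(1+453/19522) = 9547/10000 ≈ 0.954700
step 3 [3y] zero: DF = P = 2353/2500 ≈ 0.941200
step 4 [4y] swap r/1=394/19073: DF=(1 − 394/19073·(0.997500+0.954700+0.941200))/(1+394/19073) = 2303/2500 ≈ 0.921200
step 5 [5y] bond c/1=11/400: DF=(4132991/4000000 − 11/400·(0.997500+0.954700+0.941200+0.921200))/(1+11/400) = 1807/2000 ≈ 0.903500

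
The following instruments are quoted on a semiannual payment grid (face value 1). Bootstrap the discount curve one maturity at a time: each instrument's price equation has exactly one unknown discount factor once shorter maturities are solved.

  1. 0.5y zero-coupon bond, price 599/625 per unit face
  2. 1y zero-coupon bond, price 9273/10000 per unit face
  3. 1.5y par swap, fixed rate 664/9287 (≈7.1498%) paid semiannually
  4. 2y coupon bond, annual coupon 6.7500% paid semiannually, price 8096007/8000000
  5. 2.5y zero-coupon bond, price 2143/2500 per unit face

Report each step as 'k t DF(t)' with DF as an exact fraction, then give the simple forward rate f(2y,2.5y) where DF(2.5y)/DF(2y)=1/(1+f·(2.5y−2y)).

1 1/2 599/625
2 1 9273/10000
3 3/2 2251/2500
4 2 111/125
5 5/2 2143/2500
f(2y,2.5y) = ((111/125)/(2143/2500) − 1)/(1/2) = 154/2143 ≈ 7.1862%

step 1 [0.5y] zero: DF = P = 599/625 ≈ 0.958400
step 2 [1y] zero: DF = P = 9273/10000 ≈ 0.927300
step 3 [1.5y] swap r/2=332/9287: DF=(1 − 332/9287·(0.958400+0.927300))/(1+332/9287) = 2251/2500 ≈ 0.900400
step 4 [2y] bond c/2=27/800: DF=(8096007/8000000 − 27/800·(0.958400+0.927300+0.900400))/(1+27/800) = 111/125 ≈ 0.888000
step 5 [2.5y] zero: DF = P = 2143/2500 ≈ 0.857200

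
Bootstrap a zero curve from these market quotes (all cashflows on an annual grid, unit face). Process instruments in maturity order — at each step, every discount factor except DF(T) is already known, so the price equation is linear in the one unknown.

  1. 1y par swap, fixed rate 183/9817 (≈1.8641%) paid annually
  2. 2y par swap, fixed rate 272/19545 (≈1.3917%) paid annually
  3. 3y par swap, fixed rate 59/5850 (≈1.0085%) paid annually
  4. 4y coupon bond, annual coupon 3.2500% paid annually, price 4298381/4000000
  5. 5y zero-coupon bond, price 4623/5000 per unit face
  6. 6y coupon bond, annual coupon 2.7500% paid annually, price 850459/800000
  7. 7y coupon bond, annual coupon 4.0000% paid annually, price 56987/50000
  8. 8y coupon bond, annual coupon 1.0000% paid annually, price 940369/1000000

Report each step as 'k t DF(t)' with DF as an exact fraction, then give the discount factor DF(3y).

step 1 [1y] swap r/1=183/9817: DF=(1 − 183/9817·(0))/(1+183/9817) = 9817/10000 ≈ 0.981700
step 2 [2y] swap r/1=272/19545: DF=(1 − 272/19545·(0.981700))/(1+272/19545) = 608/625 ≈ 0.972800
step 3 [3y] swap r/1=59/5850: DF=(1 − 59/5850·(0.981700+0.972800))/(1+59/5850) = 1941/2000 ≈ 0.970500
step 4 [4y] bond c/1=13/400: DF=(4298381/4000000 − 13/400·(0.981700+0.972800+0.970500))/(1+13/400) = 9487/10000 ≈ 0.948700
step 5 [5y] zero: DF = P = 4623/5000 ≈ 0.924600
step 6 [6y] bond c/1=11/400: DF=(850459/800000 − 11/400·(0.981700+0.972800+0.970500+0.948700+0.924600))/(1+11/400) = 4531/5000 ≈ 0.906200
step 7 [7y] bond c/1=1/25: DF=(56987/50000 − 1/25·(0.981700+0.972800+0.970500+0.948700+0.924600+0.906200))/(1+1/25) = 1753/2000 ≈ 0.876500
step 8 [8y] bond c/1=1/100: DF=(940369/1000000 − 1/100·(0.981700+0.972800+0.970500+0.948700+0.924600+0.906200+0.876500))/(1+1/100) = 8659/10000 ≈ 0.865900

1 1 9817/10000
2 2 608/625
3 3 1941/2000
4 4 9487/10000
5 5 4623/5000
6 6 4531/5000
7 7 1753/2000
8 8 8659/10000
DF(3y) = 1941/2000 ≈ 0.970500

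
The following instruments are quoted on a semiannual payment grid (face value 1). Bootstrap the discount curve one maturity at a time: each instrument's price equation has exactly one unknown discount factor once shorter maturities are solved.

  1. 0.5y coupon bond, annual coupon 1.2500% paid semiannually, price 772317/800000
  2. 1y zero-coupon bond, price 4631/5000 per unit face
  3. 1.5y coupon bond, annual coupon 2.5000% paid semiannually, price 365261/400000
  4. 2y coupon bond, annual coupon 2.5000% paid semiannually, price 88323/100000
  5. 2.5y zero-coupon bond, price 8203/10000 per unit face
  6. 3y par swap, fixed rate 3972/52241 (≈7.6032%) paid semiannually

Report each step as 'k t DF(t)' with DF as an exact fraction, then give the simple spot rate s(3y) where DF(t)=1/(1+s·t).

step 1 [0.5y] bond c/2=1/160: DF=(772317/800000 − 1/160·(0))/(1+1/160) = 4797/5000 ≈ 0.959400
step 2 [1y] zero: DF = P = 4631/5000 ≈ 0.926200
step 3 [1.5y] bond c/2=1/80: DF=(365261/400000 − 1/80·(0.959400+0.926200))/(1+1/80) = 4393/5000 ≈ 0.878600
step 4 [2y] bond c/2=1/80: DF=(88323/100000 − 1/80·(0.959400+0.926200+0.878600))/(1+1/80) = 4191/5000 ≈ 0.838200
step 5 [2.5y] zero: DF = P = 8203/10000 ≈ 0.820300
step 6 [3y] swap r/2=1986/52241: DF=(1 − 1986/52241·(0.959400+0.926200+0.878600+0.838200+0.820300))/(1+1986/52241) = 4007/5000 ≈ 0.801400

1 1/2 4797/5000
2 1 4631/5000
3 3/2 4393/5000
4 2 4191/5000
5 5/2 8203/10000
6 3 4007/5000
s(3y) = (1/(4007/5000) − 1)/(3) = 331/4007 ≈ 8.2605%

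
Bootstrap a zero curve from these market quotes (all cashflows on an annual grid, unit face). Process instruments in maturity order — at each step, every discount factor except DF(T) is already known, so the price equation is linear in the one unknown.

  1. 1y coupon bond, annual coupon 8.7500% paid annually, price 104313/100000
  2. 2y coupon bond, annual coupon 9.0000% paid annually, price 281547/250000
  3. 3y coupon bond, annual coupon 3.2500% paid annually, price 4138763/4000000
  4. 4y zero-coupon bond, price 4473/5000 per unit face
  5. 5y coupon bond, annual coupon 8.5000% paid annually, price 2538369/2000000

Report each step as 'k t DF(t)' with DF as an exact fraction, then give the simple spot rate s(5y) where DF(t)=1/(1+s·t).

step 1 [1y] bond c/1=7/80: DF=(104313/100000 − 7/80·(0))/(1+7/80) = 1199/1250 ≈ 0.959200
step 2 [2y] bond c/1=9/100: DF=(281547/250000 − 9/100·(0.959200))/(1+9/100) = 477/500 ≈ 0.954000
step 3 [3y] bond c/1=13/400: DF=(4138763/4000000 − 13/400·(0.959200+0.954000))/(1+13/400) = 9419/10000 ≈ 0.941900
step 4 [4y] zero: DF = P = 4473/5000 ≈ 0.894600
step 5 [5y] bond c/1=17/200: DF=(2538369/2000000 − 17/200·(0.959200+0.954000+0.941900+0.894600))/(1+17/200) = 219/250 ≈ 0.876000

1 1 1199/1250
2 2 477/500
3 3 9419/10000
4 4 4473/5000
5 5 219/250
s(5y) = (1/(219/250) − 1)/(5) = 31/1095 ≈ 2.8311%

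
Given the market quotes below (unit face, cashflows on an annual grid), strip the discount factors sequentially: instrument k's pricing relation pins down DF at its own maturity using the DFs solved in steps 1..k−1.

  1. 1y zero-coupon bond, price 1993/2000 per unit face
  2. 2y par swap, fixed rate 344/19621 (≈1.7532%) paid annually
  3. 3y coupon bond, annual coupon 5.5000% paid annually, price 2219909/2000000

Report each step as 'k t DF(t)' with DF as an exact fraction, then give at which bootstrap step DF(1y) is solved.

1 1 1993/2000
2 2 1207/1250
3 3 4749/5000
DF(1y) is solved at step 1

step 1 [1y] zero: DF = P = 1993/2000 ≈ 0.996500
step 2 [2y] swap r/1=344/19621: DF=(1 − 344/19621·(0.996500))/(1+344/19621) = 1207/1250 ≈ 0.965600
step 3 [3y] bond c/1=11/200: DF=(2219909/2000000 − 11/200·(0.996500+0.965600))/(1+11/200) = 4749/5000 ≈ 0.949800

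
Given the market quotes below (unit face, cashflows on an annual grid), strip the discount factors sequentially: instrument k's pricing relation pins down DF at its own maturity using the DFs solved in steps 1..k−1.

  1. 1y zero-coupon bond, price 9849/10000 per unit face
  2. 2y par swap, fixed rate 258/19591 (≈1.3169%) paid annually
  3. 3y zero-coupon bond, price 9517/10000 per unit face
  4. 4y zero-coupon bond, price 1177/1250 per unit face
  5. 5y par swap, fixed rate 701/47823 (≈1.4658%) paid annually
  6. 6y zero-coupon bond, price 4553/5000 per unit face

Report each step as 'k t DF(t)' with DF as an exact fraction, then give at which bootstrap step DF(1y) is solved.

1 1 9849/10000
2 2 4871/5000
3 3 9517/10000
4 4 1177/1250
5 5 9299/10000
6 6 4553/5000
DF(1y) is solved at step 1

step 1 [1y] zero: DF = P = 9849/10000 ≈ 0.984900
step 2 [2y] swap r/1=258/19591: DF=(1 − 258/19591·(0.984900))/(1+258/19591) = 4871/5000 ≈ 0.974200
step 3 [3y] zero: DF = P = 9517/10000 ≈ 0.951700
step 4 [4y] zero: DF = P = 1177/1250 ≈ 0.941600
step 5 [5y] swap r/1=701/47823: DF=(1 − 701/47823·(0.984900+0.974200+0.951700+0.941600))/(1+701/47823) = 9299/10000 ≈ 0.929900
step 6 [6y] zero: DF = P = 4553/5000 ≈ 0.910600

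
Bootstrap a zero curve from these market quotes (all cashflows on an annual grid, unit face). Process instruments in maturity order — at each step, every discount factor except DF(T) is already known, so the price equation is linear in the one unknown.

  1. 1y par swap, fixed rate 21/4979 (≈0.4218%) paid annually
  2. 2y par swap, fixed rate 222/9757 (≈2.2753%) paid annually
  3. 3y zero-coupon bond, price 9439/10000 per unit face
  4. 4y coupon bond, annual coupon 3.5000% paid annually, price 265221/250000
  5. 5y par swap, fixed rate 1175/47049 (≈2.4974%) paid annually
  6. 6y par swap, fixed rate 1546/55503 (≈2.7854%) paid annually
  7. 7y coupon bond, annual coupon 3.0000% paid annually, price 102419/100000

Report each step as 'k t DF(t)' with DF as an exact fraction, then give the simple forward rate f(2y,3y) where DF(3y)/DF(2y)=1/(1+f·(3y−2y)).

step 1 [1y] swap r/1=21/4979: DF=(1 − 21/4979·(0))/(1+21/4979) = 4979/5000 ≈ 0.995800
step 2 [2y] swap r/1=222/9757: DF=(1 − 222/9757·(0.995800))/(1+222/9757) = 2389/2500 ≈ 0.955600
step 3 [3y] zero: DF = P = 9439/10000 ≈ 0.943900
step 4 [4y] bond c/1=7/200: DF=(265221/250000 − 7/200·(0.995800+0.955600+0.943900))/(1+7/200) = 9271/10000 ≈ 0.927100
step 5 [5y] swap r/1=1175/47049: DF=(1 − 1175/47049·(0.995800+0.955600+0.943900+0.927100))/(1+1175/47049) = 353/400 ≈ 0.882500
step 6 [6y] swap r/1=1546/55503: DF=(1 − 1546/55503·(0.995800+0.955600+0.943900+0.927100+0.882500))/(1+1546/55503) = 4227/5000 ≈ 0.845400
step 7 [7y] bond c/1=3/100: DF=(102419/100000 − 3/100·(0.995800+0.955600+0.943900+0.927100+0.882500+0.845400))/(1+3/100) = 8327/10000 ≈ 0.832700

1 1 4979/5000
2 2 2389/2500
3 3 9439/10000
4 4 9271/10000
5 5 353/400
6 6 4227/5000
7 7 8327/10000
f(2y,3y) = ((2389/2500)/(9439/10000) − 1)/(1) = 117/9439 ≈ 1.2395%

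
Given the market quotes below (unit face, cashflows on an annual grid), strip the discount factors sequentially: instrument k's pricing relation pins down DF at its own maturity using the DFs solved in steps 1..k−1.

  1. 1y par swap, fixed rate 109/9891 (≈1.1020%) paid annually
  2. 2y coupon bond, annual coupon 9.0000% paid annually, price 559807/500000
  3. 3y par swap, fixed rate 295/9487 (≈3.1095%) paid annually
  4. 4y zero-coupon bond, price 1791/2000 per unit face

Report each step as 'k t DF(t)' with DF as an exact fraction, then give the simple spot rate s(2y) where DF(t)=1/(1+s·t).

1 1 9891/10000
2 2 1891/2000
3 3 1823/2000
4 4 1791/2000
s(2y) = (1/(1891/2000) − 1)/(2) = 109/3782 ≈ 2.8821%

step 1 [1y] swap r/1=109/9891: DF=(1 − 109/9891·(0))/(1+109/9891) = 9891/10000 ≈ 0.989100
step 2 [2y] bond c/1=9/100: DF=(559807/500000 − 9/100·(0.989100))/(1+9/100) = 1891/2000 ≈ 0.945500
step 3 [3y] swap r/1=295/9487: DF=(1 − 295/9487·(0.989100+0.945500))/(1+295/9487) = 1823/2000 ≈ 0.911500
step 4 [4y] zero: DF = P = 1791/2000 ≈ 0.895500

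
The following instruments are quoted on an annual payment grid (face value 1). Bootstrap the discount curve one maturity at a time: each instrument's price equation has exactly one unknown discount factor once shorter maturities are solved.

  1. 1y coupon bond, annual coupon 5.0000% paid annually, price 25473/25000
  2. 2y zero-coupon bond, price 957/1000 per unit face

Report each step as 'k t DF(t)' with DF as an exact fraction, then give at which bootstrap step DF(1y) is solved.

1 1 1213/1250
2 2 957/1000
DF(1y) is solved at step 1

step 1 [1y] bond c/1=1/20: DF=(25473/25000 − 1/20·(0))/(1+1/20) = 1213/1250 ≈ 0.970400
step 2 [2y] zero: DF = P = 957/1000 ≈ 0.957000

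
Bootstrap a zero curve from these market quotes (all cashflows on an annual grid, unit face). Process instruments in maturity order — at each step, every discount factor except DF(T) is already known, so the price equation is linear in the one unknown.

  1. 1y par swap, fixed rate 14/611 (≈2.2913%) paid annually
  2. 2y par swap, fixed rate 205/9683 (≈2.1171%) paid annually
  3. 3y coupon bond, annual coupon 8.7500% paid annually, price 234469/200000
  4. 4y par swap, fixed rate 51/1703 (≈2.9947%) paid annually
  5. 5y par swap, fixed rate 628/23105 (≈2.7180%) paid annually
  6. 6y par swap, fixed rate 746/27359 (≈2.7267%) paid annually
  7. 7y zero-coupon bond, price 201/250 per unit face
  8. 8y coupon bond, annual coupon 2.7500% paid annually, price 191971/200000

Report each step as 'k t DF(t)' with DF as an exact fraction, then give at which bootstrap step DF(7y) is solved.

step 1 [1y] swap r/1=14/611: DF=(1 − 14/611·(0))/(1+14/611) = 611/625 ≈ 0.977600
step 2 [2y] swap r/1=205/9683: DF=(1 − 205/9683·(0.977600))/(1+205/9683) = 959/1000 ≈ 0.959000
step 3 [3y] bond c/1=7/80: DF=(234469/200000 − 7/80·(0.977600+0.959000))/(1+7/80) = 4611/5000 ≈ 0.922200
step 4 [4y] swap r/1=51/1703: DF=(1 − 51/1703·(0.977600+0.959000+0.922200))/(1+51/1703) = 4439/5000 ≈ 0.887800
step 5 [5y] swap r/1=628/23105: DF=(1 − 628/23105·(0.977600+0.959000+0.922200+0.887800))/(1+628/23105) = 1093/1250 ≈ 0.874400
step 6 [6y] swap r/1=746/27359: DF=(1 − 746/27359·(0.977600+0.959000+0.922200+0.887800+0.874400))/(1+746/27359) = 2127/2500 ≈ 0.850800
step 7 [7y] zero: DF = P = 201/250 ≈ 0.804000
step 8 [8y] bond c/1=11/400: DF=(191971/200000 − 11/400·(0.977600+0.959000+0.922200+0.887800+0.874400+0.850800+0.804000))/(1+11/400) = 3831/5000 ≈ 0.766200

1 1 611/625
2 2 959/1000
3 3 4611/5000
4 4 4439/5000
5 5 1093/1250
6 6 2127/2500
7 7 201/250
8 8 3831/5000
DF(7y) is solved at step 7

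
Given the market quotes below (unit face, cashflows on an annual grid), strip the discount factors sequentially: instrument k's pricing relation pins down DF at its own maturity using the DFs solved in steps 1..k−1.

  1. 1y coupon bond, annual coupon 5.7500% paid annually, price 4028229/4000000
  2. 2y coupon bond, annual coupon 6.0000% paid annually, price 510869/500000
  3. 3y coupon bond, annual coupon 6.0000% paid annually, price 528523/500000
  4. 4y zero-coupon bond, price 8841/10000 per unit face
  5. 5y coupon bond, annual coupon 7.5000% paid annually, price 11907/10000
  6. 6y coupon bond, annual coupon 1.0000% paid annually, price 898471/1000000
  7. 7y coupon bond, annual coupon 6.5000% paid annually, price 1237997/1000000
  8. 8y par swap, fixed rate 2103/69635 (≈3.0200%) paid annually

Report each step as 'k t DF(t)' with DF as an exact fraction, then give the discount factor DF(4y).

step 1 [1y] bond c/1=23/400: DF=(4028229/4000000 − 23/400·(0))/(1+23/400) = 9523/10000 ≈ 0.952300
step 2 [2y] bond c/1=3/50: DF=(510869/500000 − 3/50·(0.952300))/(1+3/50) = 91/100 ≈ 0.910000
step 3 [3y] bond c/1=3/50: DF=(528523/500000 − 3/50·(0.952300+0.910000))/(1+3/50) = 4459/5000 ≈ 0.891800
step 4 [4y] zero: DF = P = 8841/10000 ≈ 0.884100
step 5 [5y] bond c/1=3/40: DF=(11907/10000 − 3/40·(0.952300+0.910000+0.891800+0.884100))/(1+3/40) = 4269/5000 ≈ 0.853800
step 6 [6y] bond c/1=1/100: DF=(898471/1000000 − 1/100·(0.952300+0.910000+0.891800+0.884100+0.853800))/(1+1/100) = 8451/10000 ≈ 0.845100
step 7 [7y] bond c/1=13/200: DF=(1237997/1000000 − 13/200·(0.952300+0.910000+0.891800+0.884100+0.853800+0.845100))/(1+13/200) = 8367/10000 ≈ 0.836700
step 8 [8y] swap r/1=2103/69635: DF=(1 − 2103/69635·(0.952300+0.910000+0.891800+0.884100+0.853800+0.845100+0.836700))/(1+2103/69635) = 7897/10000 ≈ 0.789700

1 1 9523/10000
2 2 91/100
3 3 4459/5000
4 4 8841/10000
5 5 4269/5000
6 6 8451/10000
7 7 8367/10000
8 8 7897/10000
DF(4y) = 8841/10000 ≈ 0.884100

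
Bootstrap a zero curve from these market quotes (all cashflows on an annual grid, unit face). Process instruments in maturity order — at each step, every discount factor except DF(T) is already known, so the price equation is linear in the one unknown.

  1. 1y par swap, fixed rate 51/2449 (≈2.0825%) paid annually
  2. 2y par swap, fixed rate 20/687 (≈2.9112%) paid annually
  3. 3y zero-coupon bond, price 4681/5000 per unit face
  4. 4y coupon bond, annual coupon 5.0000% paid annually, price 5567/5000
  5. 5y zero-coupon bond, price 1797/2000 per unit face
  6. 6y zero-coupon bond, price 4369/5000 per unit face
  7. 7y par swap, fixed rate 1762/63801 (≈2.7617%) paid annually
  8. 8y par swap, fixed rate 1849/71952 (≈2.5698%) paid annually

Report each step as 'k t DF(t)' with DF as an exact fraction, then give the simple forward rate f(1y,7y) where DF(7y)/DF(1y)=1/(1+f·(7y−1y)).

step 1 [1y] swap r/1=51/2449: DF=(1 − 51/2449·(0))/(1+51/2449) = 2449/2500 ≈ 0.979600
step 2 [2y] swap r/1=20/687: DF=(1 − 20/687·(0.979600))/(1+20/687) = 118/125 ≈ 0.944000
step 3 [3y] zero: DF = P = 4681/5000 ≈ 0.936200
step 4 [4y] bond c/1=1/20: DF=(5567/5000 − 1/20·(0.979600+0.944000+0.936200))/(1+1/20) = 4621/5000 ≈ 0.924200
step 5 [5y] zero: DF = P = 1797/2000 ≈ 0.898500
step 6 [6y] zero: DF = P = 4369/5000 ≈ 0.873800
step 7 [7y] swap r/1=1762/63801: DF=(1 − 1762/63801·(0.979600+0.944000+0.936200+0.924200+0.898500+0.873800))/(1+1762/63801) = 4119/5000 ≈ 0.823800
step 8 [8y] swap r/1=1849/71952: DF=(1 − 1849/71952·(0.979600+0.944000+0.936200+0.924200+0.898500+0.873800+0.823800))/(1+1849/71952) = 8151/10000 ≈ 0.815100

1 1 2449/2500
2 2 118/125
3 3 4681/5000
4 4 4621/5000
5 5 1797/2000
6 6 4369/5000
7 7 4119/5000
8 8 8151/10000
f(1y,7y) = ((2449/2500)/(4119/5000) − 1)/(6) = 779/24714 ≈ 3.1521%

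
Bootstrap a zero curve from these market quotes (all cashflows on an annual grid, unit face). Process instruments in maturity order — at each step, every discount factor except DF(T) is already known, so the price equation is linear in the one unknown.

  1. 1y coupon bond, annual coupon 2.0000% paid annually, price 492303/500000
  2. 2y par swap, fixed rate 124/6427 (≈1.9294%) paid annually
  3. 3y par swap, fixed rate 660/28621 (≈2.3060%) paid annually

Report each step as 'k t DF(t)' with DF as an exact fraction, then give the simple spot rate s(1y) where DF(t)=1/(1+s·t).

step 1 [1y] bond c/1=1/50: DF=(492303/500000 − 1/50·(0))/(1+1/50) = 9653/10000 ≈ 0.965300
step 2 [2y] swap r/1=124/6427: DF=(1 − 124/6427·(0.965300))/(1+124/6427) = 2407/2500 ≈ 0.962800
step 3 [3y] swap r/1=660/28621: DF=(1 − 660/28621·(0.965300+0.962800))/(1+660/28621) = 467/500 ≈ 0.934000

1 1 9653/10000
2 2 2407/2500
3 3 467/500
s(1y) = (1/(9653/10000) − 1)/(1) = 347/9653 ≈ 3.5947%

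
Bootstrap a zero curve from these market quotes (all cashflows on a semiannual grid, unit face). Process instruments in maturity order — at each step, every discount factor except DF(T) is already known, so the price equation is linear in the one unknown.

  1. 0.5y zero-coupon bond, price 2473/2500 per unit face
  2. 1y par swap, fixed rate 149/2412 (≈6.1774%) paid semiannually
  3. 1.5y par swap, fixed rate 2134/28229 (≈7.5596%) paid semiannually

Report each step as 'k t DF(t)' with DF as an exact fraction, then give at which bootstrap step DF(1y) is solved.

1 1/2 2473/2500
2 1 2351/2500
3 3/2 8933/10000
DF(1y) is solved at step 2

step 1 [0.5y] zero: DF = P = 2473/2500 ≈ 0.989200
step 2 [1y] swap r/2=149/4824: DF=(1 − 149/4824·(0.989200))/(1+149/4824) = 2351/2500 ≈ 0.940400
step 3 [1.5y] swap r/2=1067/28229: DF=(1 − 1067/28229·(0.989200+0.940400))/(1+1067/28229) = 8933/10000 ≈ 0.893300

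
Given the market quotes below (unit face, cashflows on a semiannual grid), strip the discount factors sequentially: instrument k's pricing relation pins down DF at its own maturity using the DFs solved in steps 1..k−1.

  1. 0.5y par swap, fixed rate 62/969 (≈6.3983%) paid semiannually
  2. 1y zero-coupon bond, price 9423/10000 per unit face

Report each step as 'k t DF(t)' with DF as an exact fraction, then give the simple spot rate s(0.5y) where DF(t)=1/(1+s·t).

step 1 [0.5y] swap r/2=31/969: DF=(1 − 31/969·(0))/(1+31/969) = 969/1000 ≈ 0.969000
step 2 [1y] zero: DF = P = 9423/10000 ≈ 0.942300

1 1/2 969/1000
2 1 9423/10000
s(0.5y) = (1/(969/1000) − 1)/(1/2) = 62/969 ≈ 6.3983%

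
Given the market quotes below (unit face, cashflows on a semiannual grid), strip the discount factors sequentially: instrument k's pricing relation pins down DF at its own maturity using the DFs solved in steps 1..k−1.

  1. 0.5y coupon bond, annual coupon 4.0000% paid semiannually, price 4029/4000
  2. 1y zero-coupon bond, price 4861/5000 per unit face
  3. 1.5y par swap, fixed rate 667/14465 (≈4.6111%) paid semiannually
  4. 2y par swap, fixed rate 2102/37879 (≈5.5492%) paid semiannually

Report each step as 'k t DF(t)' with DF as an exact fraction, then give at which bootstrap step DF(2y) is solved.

1 1/2 79/80
2 1 4861/5000
3 3/2 9333/10000
4 2 8949/10000
DF(2y) is solved at step 4

step 1 [0.5y] bond c/2=1/50: DF=(4029/4000 − 1/50·(0))/(1+1/50) = 79/80 ≈ 0.987500
step 2 [1y] zero: DF = P = 4861/5000 ≈ 0.972200
step 3 [1.5y] swap r/2=667/28930: DF=(1 − 667/28930·(0.987500+0.972200))/(1+667/28930) = 9333/10000 ≈ 0.933300
step 4 [2y] swap r/2=1051/37879: DF=(1 − 1051/37879·(0.987500+0.972200+0.933300))/(1+1051/37879) = 8949/10000 ≈ 0.894900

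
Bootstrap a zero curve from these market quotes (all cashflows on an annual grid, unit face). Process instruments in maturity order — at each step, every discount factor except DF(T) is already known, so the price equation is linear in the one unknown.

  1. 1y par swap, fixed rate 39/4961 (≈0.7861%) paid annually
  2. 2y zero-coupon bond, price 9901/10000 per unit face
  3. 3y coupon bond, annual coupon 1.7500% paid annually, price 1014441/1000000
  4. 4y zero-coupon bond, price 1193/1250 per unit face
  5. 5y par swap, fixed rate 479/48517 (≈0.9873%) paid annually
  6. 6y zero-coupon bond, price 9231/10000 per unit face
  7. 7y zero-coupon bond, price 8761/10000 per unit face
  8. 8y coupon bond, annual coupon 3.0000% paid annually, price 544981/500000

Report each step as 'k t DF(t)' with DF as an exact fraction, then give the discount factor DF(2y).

step 1 [1y] swap r/1=39/4961: DF=(1 − 39/4961·(0))/(1+39/4961) = 4961/5000 ≈ 0.992200
step 2 [2y] zero: DF = P = 9901/10000 ≈ 0.990100
step 3 [3y] bond c/1=7/400: DF=(1014441/1000000 − 7/400·(0.992200+0.990100))/(1+7/400) = 9629/10000 ≈ 0.962900
step 4 [4y] zero: DF = P = 1193/1250 ≈ 0.954400
step 5 [5y] swap r/1=479/48517: DF=(1 − 479/48517·(0.992200+0.990100+0.962900+0.954400))/(1+479/48517) = 9521/10000 ≈ 0.952100
step 6 [6y] zero: DF = P = 9231/10000 ≈ 0.923100
step 7 [7y] zero: DF = P = 8761/10000 ≈ 0.876100
step 8 [8y] bond c/1=3/100: DF=(544981/500000 − 3/100·(0.992200+0.990100+0.962900+0.954400+0.952100+0.923100+0.876100))/(1+3/100) = 1729/2000 ≈ 0.864500

1 1 4961/5000
2 2 9901/10000
3 3 9629/10000
4 4 1193/1250
5 5 9521/10000
6 6 9231/10000
7 7 8761/10000
8 8 1729/2000
DF(2y) = 9901/10000 ≈ 0.990100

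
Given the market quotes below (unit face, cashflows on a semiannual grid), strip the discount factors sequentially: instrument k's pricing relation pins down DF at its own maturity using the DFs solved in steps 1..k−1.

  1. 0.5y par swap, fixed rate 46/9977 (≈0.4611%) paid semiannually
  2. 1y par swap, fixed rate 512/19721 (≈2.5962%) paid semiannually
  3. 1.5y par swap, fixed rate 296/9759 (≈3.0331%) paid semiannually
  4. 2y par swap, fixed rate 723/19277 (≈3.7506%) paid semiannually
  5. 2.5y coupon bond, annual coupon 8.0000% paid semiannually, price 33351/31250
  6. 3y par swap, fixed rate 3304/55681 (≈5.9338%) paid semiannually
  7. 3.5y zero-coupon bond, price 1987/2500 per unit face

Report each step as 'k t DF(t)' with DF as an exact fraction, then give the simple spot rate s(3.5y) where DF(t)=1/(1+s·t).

step 1 [0.5y] swap r/2=23/9977: DF=(1 − 23/9977·(0))/(1+23/9977) = 9977/10000 ≈ 0.997700
step 2 [1y] swap r/2=256/19721: DF=(1 − 256/19721·(0.997700))/(1+256/19721) = 609/625 ≈ 0.974400
step 3 [1.5y] swap r/2=148/9759: DF=(1 − 148/9759·(0.997700+0.974400))/(1+148/9759) = 2389/2500 ≈ 0.955600
step 4 [2y] swap r/2=723/38554: DF=(1 − 723/38554·(0.997700+0.974400+0.955600))/(1+723/38554) = 9277/10000 ≈ 0.927700
step 5 [2.5y] bond c/2=1/25: DF=(33351/31250 − 1/25·(0.997700+0.974400+0.955600+0.927700))/(1+1/25) = 8779/10000 ≈ 0.877900
step 6 [3y] swap r/2=1652/55681: DF=(1 − 1652/55681·(0.997700+0.974400+0.955600+0.927700+0.877900))/(1+1652/55681) = 2087/2500 ≈ 0.834800
step 7 [3.5y] zero: DF = P = 1987/2500 ≈ 0.794800

1 1/2 9977/10000
2 1 609/625
3 3/2 2389/2500
4 2 9277/10000
5 5/2 8779/10000
6 3 2087/2500
7 7/2 1987/2500
s(3.5y) = (1/(1987/2500) − 1)/(7/2) = 1026/13909 ≈ 7.3765%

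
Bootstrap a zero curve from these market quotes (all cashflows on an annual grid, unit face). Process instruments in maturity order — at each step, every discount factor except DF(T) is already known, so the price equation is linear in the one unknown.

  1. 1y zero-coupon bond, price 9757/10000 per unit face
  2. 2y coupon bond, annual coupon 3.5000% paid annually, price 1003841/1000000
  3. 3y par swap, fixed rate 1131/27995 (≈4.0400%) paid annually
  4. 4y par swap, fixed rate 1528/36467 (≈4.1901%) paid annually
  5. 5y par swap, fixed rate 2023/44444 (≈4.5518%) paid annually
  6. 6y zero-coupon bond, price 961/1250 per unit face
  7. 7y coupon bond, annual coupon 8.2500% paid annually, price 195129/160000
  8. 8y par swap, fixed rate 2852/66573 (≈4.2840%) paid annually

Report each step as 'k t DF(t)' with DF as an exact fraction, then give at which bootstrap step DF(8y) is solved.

step 1 [1y] zero: DF = P = 9757/10000 ≈ 0.975700
step 2 [2y] bond c/1=7/200: DF=(1003841/1000000 − 7/200·(0.975700))/(1+7/200) = 9369/10000 ≈ 0.936900
step 3 [3y] swap r/1=1131/27995: DF=(1 − 1131/27995·(0.975700+0.936900))/(1+1131/27995) = 8869/10000 ≈ 0.886900
step 4 [4y] swap r/1=1528/36467: DF=(1 − 1528/36467·(0.975700+0.936900+0.886900))/(1+1528/36467) = 1059/1250 ≈ 0.847200
step 5 [5y] swap r/1=2023/44444: DF=(1 − 2023/44444·(0.975700+0.936900+0.886900+0.847200))/(1+2023/44444) = 7977/10000 ≈ 0.797700
step 6 [6y] zero: DF = P = 961/1250 ≈ 0.768800
step 7 [7y] bond c/1=33/400: DF=(195129/160000 − 33/400·(0.975700+0.936900+0.886900+0.847200+0.797700+0.768800))/(1+33/400) = 7293/10000 ≈ 0.729300
step 8 [8y] swap r/1=2852/66573: DF=(1 − 2852/66573·(0.975700+0.936900+0.886900+0.847200+0.797700+0.768800+0.729300))/(1+2852/66573) = 1787/2500 ≈ 0.714800

1 1 9757/10000
2 2 9369/10000
3 3 8869/10000
4 4 1059/1250
5 5 7977/10000
6 6 961/1250
7 7 7293/10000
8 8 1787/2500
DF(8y) is solved at step 8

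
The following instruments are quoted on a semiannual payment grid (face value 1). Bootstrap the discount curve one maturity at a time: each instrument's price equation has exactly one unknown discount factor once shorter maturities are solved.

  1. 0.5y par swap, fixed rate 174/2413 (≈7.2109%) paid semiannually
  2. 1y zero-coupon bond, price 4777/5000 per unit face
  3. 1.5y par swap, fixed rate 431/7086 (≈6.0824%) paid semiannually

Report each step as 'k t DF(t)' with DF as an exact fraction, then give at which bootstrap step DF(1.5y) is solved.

1 1/2 2413/2500
2 1 4777/5000
3 3/2 4569/5000
DF(1.5y) is solved at step 3

step 1 [0.5y] swap r/2=87/2413: DF=(1 − 87/2413·(0))/(1+87/2413) = 2413/2500 ≈ 0.965200
step 2 [1y] zero: DF = P = 4777/5000 ≈ 0.955400
step 3 [1.5y] swap r/2=431/14172: DF=(1 − 431/14172·(0.965200+0.955400))/(1+431/14172) = 4569/5000 ≈ 0.913800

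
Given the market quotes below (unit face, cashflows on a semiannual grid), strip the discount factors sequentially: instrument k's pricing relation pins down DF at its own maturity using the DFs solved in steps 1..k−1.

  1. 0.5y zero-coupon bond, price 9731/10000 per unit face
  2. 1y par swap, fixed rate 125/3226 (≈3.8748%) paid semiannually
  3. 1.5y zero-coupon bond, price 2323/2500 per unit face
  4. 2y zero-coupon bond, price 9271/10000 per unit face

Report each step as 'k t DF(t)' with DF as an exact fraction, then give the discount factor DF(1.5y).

step 1 [0.5y] zero: DF = P = 9731/10000 ≈ 0.973100
step 2 [1y] swap r/2=125/6452: DF=(1 − 125/6452·(0.973100))/(1+125/6452) = 77/80 ≈ 0.962500
step 3 [1.5y] zero: DF = P = 2323/2500 ≈ 0.929200
step 4 [2y] zero: DF = P = 9271/10000 ≈ 0.927100

1 1/2 9731/10000
2 1 77/80
3 3/2 2323/2500
4 2 9271/10000
DF(1.5y) = 2323/2500 ≈ 0.929200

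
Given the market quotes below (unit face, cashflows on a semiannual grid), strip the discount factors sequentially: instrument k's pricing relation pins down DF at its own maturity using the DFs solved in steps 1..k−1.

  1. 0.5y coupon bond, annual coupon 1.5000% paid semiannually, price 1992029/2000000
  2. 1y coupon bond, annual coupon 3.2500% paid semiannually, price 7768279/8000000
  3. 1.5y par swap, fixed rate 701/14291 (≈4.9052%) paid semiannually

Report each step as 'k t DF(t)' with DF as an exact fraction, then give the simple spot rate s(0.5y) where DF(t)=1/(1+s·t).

1 1/2 4943/5000
2 1 9397/10000
3 3/2 9299/10000
s(0.5y) = (1/(4943/5000) − 1)/(1/2) = 114/4943 ≈ 2.3063%

step 1 [0.5y] bond c/2=3/400: DF=(1992029/2000000 − 3/400·(0))/(1+3/400) = 4943/5000 ≈ 0.988600
step 2 [1y] bond c/2=13/800: DF=(7768279/8000000 − 13/800·(0.988600))/(1+13/800) = 9397/10000 ≈ 0.939700
step 3 [1.5y] swap r/2=701/28582: DF=(1 − 701/28582·(0.988600+0.939700))/(1+701/28582) = 9299/10000 ≈ 0.929900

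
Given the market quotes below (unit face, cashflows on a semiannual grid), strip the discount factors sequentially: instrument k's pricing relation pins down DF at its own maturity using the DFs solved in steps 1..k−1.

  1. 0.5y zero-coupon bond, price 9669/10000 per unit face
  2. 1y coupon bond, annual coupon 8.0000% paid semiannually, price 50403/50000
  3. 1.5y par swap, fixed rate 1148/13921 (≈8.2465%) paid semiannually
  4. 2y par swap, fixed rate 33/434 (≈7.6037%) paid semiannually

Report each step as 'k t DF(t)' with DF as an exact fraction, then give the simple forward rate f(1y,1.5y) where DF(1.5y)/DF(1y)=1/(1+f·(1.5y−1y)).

step 1 [0.5y] zero: DF = P = 9669/10000 ≈ 0.966900
step 2 [1y] bond c/2=1/25: DF=(50403/50000 − 1/25·(0.966900))/(1+1/25) = 9321/10000 ≈ 0.932100
step 3 [1.5y] swap r/2=574/13921: DF=(1 − 574/13921·(0.966900+0.932100))/(1+574/13921) = 2213/2500 ≈ 0.885200
step 4 [2y] swap r/2=33/868: DF=(1 − 33/868·(0.966900+0.932100+0.885200))/(1+33/868) = 4307/5000 ≈ 0.861400

1 1/2 9669/10000
2 1 9321/10000
3 3/2 2213/2500
4 2 4307/5000
f(1y,1.5y) = ((9321/10000)/(2213/2500) − 1)/(1/2) = 469/4426 ≈ 10.5965%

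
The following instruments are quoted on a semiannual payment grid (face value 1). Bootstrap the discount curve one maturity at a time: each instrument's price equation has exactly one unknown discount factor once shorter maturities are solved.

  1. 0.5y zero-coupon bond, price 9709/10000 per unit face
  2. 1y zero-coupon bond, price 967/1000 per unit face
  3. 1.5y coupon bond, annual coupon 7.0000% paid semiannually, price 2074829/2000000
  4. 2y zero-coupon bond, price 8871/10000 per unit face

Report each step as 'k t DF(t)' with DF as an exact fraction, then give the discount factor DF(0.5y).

1 1/2 9709/10000
2 1 967/1000
3 3/2 1171/1250
4 2 8871/10000
DF(0.5y) = 9709/10000 ≈ 0.970900

step 1 [0.5y] zero: DF = P = 9709/10000 ≈ 0.970900
step 2 [1y] zero: DF = P = 967/1000 ≈ 0.967000
step 3 [1.5y] bond c/2=7/200: DF=(2074829/2000000 − 7/200·(0.970900+0.967000))/(1+7/200) = 1171/1250 ≈ 0.936800
step 4 [2y] zero: DF = P = 8871/10000 ≈ 0.887100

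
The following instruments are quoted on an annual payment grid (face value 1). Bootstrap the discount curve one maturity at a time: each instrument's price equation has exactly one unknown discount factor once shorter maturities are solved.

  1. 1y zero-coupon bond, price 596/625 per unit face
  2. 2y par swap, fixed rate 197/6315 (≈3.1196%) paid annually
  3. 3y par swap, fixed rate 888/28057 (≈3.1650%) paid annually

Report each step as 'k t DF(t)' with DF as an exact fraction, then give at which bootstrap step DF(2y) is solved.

step 1 [1y] zero: DF = P = 596/625 ≈ 0.953600
step 2 [2y] swap r/1=197/6315: DF=(1 − 197/6315·(0.953600))/(1+197/6315) = 9409/10000 ≈ 0.940900
step 3 [3y] swap r/1=888/28057: DF=(1 − 888/28057·(0.953600+0.940900))/(1+888/28057) = 1139/1250 ≈ 0.911200

1 1 596/625
2 2 9409/10000
3 3 1139/1250
DF(2y) is solved at step 2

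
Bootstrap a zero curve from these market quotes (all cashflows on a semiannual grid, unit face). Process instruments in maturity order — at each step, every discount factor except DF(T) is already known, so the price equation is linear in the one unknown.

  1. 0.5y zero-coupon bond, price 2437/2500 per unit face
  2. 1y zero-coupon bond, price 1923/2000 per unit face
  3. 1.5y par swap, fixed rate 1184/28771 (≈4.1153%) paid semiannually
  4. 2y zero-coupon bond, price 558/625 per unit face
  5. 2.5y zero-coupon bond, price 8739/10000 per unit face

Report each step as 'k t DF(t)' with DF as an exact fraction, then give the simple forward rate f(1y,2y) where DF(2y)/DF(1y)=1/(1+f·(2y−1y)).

step 1 [0.5y] zero: DF = P = 2437/2500 ≈ 0.974800
step 2 [1y] zero: DF = P = 1923/2000 ≈ 0.961500
step 3 [1.5y] swap r/2=592/28771: DF=(1 − 592/28771·(0.974800+0.961500))/(1+592/28771) = 588/625 ≈ 0.940800
step 4 [2y] zero: DF = P = 558/625 ≈ 0.892800
step 5 [2.5y] zero: DF = P = 8739/10000 ≈ 0.873900

1 1/2 2437/2500
2 1 1923/2000
3 3/2 588/625
4 2 558/625
5 5/2 8739/10000
f(1y,2y) = ((1923/2000)/(558/625) − 1)/(1) = 229/2976 ≈ 7.6949%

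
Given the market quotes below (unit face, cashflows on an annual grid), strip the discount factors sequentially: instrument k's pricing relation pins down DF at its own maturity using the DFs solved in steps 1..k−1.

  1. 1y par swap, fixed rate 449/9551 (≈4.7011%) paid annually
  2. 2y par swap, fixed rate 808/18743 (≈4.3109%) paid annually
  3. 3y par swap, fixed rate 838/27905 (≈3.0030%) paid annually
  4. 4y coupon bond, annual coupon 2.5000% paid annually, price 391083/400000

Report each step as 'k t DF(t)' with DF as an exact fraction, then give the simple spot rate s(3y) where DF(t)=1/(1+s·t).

step 1 [1y] swap r/1=449/9551: DF=(1 − 449/9551·(0))/(1+449/9551) = 9551/10000 ≈ 0.955100
step 2 [2y] swap r/1=808/18743: DF=(1 − 808/18743·(0.955100))/(1+808/18743) = 1149/1250 ≈ 0.919200
step 3 [3y] swap r/1=838/27905: DF=(1 − 838/27905·(0.955100+0.919200))/(1+838/27905) = 4581/5000 ≈ 0.916200
step 4 [4y] bond c/1=1/40: DF=(391083/400000 − 1/40·(0.955100+0.919200+0.916200))/(1+1/40) = 4429/5000 ≈ 0.885800

1 1 9551/10000
2 2 1149/1250
3 3 4581/5000
4 4 4429/5000
s(3y) = (1/(4581/5000) − 1)/(3) = 419/13743 ≈ 3.0488%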